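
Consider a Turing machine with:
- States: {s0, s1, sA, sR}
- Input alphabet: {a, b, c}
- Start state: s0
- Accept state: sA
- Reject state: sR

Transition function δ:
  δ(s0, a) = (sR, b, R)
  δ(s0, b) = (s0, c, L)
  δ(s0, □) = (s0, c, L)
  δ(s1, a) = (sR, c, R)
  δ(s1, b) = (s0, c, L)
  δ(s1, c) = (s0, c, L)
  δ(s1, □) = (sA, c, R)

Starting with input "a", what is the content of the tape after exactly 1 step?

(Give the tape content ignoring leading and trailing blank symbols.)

Execution trace:
Initial: [s0]a
Step 1: δ(s0, a) = (sR, b, R) → b[sR]□

The machine reaches the reject state sR and halts.

After 1 step, the tape (ignoring leading/trailing blanks) is: b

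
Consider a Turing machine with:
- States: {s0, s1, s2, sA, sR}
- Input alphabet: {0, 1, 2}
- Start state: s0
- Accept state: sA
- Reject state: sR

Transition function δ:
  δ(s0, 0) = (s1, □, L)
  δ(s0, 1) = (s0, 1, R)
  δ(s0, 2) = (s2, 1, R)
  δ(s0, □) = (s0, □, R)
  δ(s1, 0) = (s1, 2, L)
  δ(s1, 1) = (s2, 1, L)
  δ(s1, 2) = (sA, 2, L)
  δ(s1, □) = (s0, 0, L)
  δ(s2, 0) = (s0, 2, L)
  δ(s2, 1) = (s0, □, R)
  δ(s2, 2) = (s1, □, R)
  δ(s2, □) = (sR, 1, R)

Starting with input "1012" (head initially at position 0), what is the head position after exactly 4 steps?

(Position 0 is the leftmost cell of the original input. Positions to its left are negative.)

Execution trace (head position shown):
Step 0: [s0]1012  (head at position 0)
Step 1: move right → 1[s0]012  (head at position 1)
Step 2: move left → [s1]1□12  (head at position 0)
Step 3: move left → [s2]□1□12  (head at position -1)
Step 4: move right → 1[sR]1□12  (head at position 0)

After 4 steps, the head is at position 0.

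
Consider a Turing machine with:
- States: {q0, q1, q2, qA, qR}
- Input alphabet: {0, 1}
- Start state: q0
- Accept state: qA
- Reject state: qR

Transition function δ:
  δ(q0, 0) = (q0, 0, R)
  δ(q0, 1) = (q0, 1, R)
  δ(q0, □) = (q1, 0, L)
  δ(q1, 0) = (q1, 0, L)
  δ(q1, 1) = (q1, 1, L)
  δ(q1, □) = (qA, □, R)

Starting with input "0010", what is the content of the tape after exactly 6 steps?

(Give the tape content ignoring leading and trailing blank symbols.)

Execution trace:
Initial: [q0]0010
Step 1: δ(q0, 0) = (q0, 0, R) → 0[q0]010
Step 2: δ(q0, 0) = (q0, 0, R) → 00[q0]10
Step 3: δ(q0, 1) = (q0, 1, R) → 001[q0]0
Step 4: δ(q0, 0) = (q0, 0, R) → 0010[q0]□
Step 5: δ(q0, □) = (q1, 0, L) → 001[q1]00
Step 6: δ(q1, 0) = (q1, 0, L) → 00[q1]100

After 6 steps, the tape (ignoring leading/trailing blanks) is: 00100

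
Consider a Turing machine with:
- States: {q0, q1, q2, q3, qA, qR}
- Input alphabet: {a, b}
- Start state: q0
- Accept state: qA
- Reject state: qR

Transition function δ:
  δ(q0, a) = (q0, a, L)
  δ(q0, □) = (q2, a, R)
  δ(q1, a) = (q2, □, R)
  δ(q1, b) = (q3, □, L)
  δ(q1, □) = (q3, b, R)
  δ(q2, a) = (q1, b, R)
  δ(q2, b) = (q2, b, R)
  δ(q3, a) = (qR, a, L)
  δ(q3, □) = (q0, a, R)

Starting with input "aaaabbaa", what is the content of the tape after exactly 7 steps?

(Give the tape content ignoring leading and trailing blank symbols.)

Execution trace:
Initial: [q0]aaaabbaa
Step 1: δ(q0, a) = (q0, a, L) → [q0]□aaaabbaa
Step 2: δ(q0, □) = (q2, a, R) → a[q2]aaaabbaa
Step 3: δ(q2, a) = (q1, b, R) → ab[q1]aaabbaa
Step 4: δ(q1, a) = (q2, □, R) → ab□[q2]aabbaa
Step 5: δ(q2, a) = (q1, b, R) → ab□b[q1]abbaa
Step 6: δ(q1, a) = (q2, □, R) → ab□b□[q2]bbaa
Step 7: δ(q2, b) = (q2, b, R) → ab□b□b[q2]baa

After 7 steps, the tape (ignoring leading/trailing blanks) is: ab□b□bbaa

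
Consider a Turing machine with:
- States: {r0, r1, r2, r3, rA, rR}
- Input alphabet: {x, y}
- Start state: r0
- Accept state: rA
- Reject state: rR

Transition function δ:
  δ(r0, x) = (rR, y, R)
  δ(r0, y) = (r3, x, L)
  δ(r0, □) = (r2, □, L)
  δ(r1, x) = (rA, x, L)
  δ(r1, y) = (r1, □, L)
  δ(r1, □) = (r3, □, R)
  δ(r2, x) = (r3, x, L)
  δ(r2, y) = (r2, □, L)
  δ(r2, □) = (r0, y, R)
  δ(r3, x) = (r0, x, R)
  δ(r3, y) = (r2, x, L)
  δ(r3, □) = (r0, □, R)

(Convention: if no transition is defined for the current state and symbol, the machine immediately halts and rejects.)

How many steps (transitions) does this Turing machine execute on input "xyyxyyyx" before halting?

Execution trace:
Initial: [r0]xyyxyyyx
Step 1: δ(r0, x) = (rR, y, R) → y[rR]yyxyyyx

The machine reaches the reject state rR and halts.

The machine executed 1 step before halting.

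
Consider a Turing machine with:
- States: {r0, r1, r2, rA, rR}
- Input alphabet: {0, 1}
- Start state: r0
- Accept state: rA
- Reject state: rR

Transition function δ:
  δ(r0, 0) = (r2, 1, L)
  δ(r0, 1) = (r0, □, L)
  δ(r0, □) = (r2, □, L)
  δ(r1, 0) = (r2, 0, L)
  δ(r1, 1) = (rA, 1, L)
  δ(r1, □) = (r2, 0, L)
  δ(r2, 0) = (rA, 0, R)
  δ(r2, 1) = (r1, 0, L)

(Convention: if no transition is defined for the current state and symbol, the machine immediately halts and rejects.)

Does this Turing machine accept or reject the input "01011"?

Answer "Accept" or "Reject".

Execution trace:
Initial: [r0]01011
Step 1: δ(r0, 0) = (r2, 1, L) → [r2]□11011

No transition is defined for δ(r2, □). By convention the machine halts and rejects.

Answer: Reject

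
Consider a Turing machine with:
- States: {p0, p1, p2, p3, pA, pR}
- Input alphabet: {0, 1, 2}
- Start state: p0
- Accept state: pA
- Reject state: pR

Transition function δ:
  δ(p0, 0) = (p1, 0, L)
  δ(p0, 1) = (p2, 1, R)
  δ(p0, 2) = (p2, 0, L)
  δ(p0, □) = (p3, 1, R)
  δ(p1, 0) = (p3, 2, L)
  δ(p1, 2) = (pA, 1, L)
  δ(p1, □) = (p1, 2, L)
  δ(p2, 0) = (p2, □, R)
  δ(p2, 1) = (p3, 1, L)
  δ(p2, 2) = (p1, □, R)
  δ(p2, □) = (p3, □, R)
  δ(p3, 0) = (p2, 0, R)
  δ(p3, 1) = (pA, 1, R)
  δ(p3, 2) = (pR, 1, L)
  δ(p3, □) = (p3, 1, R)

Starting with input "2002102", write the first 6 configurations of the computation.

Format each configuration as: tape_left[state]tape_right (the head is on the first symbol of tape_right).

Transitions applied:
Step 1: δ(p0, 2) = (p2, 0, L)
Step 2: δ(p2, □) = (p3, □, R)
Step 3: δ(p3, 0) = (p2, 0, R)
Step 4: δ(p2, 0) = (p2, □, R)
Step 5: δ(p2, 0) = (p2, □, R)

The first 6 configurations are:
[p0]2002102 ⊢ [p2]□0002102 ⊢ □[p3]0002102 ⊢ □0[p2]002102 ⊢ □0□[p2]02102 ⊢ □0□□[p2]2102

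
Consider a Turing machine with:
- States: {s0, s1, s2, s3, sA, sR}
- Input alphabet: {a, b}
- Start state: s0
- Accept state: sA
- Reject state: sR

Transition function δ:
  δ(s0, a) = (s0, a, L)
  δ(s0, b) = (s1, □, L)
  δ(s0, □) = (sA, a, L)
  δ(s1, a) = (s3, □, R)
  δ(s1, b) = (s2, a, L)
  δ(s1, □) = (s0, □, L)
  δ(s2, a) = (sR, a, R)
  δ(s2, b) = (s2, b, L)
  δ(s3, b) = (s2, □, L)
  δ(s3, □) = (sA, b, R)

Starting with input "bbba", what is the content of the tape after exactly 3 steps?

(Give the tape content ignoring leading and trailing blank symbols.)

Execution trace:
Initial: [s0]bbba
Step 1: δ(s0, b) = (s1, □, L) → [s1]□□bba
Step 2: δ(s1, □) = (s0, □, L) → [s0]□□□bba
Step 3: δ(s0, □) = (sA, a, L) → [sA]□a□□bba

The machine reaches the accept state sA and halts.

After 3 steps, the tape (ignoring leading/trailing blanks) is: a□□bba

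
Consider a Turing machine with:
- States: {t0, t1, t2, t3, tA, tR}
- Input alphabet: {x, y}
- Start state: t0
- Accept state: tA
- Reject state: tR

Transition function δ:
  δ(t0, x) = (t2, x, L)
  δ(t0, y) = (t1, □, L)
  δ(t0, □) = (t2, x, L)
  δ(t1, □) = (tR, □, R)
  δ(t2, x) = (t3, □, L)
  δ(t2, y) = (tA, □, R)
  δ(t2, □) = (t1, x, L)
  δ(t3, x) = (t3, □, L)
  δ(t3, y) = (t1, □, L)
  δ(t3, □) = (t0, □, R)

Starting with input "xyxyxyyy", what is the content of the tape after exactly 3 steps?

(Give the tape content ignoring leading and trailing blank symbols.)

Execution trace:
Initial: [t0]xyxyxyyy
Step 1: δ(t0, x) = (t2, x, L) → [t2]□xyxyxyyy
Step 2: δ(t2, □) = (t1, x, L) → [t1]□xxyxyxyyy
Step 3: δ(t1, □) = (tR, □, R) → □[tR]xxyxyxyyy

The machine reaches the reject state tR and halts.

After 3 steps, the tape (ignoring leading/trailing blanks) is: xxyxyxyyy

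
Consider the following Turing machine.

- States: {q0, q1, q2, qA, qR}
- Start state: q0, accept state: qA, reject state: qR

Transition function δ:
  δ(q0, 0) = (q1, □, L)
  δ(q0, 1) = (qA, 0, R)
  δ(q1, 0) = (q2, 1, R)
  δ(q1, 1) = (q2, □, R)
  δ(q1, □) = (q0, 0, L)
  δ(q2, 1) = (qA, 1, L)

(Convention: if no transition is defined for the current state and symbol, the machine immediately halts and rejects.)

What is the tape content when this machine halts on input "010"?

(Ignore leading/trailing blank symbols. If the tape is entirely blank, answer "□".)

Execution trace:
Initial: [q0]010
Step 1: δ(q0, 0) = (q1, □, L) → [q1]□□10
Step 2: δ(q1, □) = (q0, 0, L) → [q0]□0□10

No transition is defined for δ(q0, □). By convention the machine halts and rejects.

Final tape (ignoring leading/trailing blanks): 0□10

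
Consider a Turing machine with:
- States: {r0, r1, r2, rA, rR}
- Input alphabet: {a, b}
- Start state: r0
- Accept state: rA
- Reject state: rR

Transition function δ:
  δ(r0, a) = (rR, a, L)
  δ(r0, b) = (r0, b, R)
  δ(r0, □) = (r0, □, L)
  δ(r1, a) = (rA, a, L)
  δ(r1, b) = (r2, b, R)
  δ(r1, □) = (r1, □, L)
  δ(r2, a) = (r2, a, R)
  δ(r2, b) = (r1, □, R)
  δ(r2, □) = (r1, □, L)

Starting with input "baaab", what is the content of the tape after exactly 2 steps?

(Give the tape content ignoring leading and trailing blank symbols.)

Execution trace:
Initial: [r0]baaab
Step 1: δ(r0, b) = (r0, b, R) → b[r0]aaab
Step 2: δ(r0, a) = (rR, a, L) → [rR]baaab

The machine reaches the reject state rR and halts.

After 2 steps, the tape (ignoring leading/trailing blanks) is: baaab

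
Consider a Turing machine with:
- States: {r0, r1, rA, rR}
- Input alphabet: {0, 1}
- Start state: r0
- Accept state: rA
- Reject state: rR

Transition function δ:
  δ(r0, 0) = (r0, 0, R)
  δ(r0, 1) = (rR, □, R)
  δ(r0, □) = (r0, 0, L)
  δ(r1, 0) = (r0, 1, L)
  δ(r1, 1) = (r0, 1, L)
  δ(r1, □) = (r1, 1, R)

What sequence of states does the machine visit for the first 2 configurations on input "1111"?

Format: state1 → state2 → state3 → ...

Execution trace:
Initial: [r0]1111
Step 1: δ(r0, 1) = (rR, □, R) → □[rR]111

The machine reaches the reject state rR and halts.

State sequence: r0 → rR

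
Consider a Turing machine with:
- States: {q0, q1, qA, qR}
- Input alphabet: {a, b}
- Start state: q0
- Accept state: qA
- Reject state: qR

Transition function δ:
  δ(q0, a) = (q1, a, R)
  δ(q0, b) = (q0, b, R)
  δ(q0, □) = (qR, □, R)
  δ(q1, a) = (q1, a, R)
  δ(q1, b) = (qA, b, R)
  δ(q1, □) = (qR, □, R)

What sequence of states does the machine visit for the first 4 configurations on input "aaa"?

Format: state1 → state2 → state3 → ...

Execution trace:
Initial: [q0]aaa
Step 1: δ(q0, a) = (q1, a, R) → a[q1]aa
Step 2: δ(q1, a) = (q1, a, R) → aa[q1]a
Step 3: δ(q1, a) = (q1, a, R) → aaa[q1]□

State sequence: q0 → q1 → q1 → q1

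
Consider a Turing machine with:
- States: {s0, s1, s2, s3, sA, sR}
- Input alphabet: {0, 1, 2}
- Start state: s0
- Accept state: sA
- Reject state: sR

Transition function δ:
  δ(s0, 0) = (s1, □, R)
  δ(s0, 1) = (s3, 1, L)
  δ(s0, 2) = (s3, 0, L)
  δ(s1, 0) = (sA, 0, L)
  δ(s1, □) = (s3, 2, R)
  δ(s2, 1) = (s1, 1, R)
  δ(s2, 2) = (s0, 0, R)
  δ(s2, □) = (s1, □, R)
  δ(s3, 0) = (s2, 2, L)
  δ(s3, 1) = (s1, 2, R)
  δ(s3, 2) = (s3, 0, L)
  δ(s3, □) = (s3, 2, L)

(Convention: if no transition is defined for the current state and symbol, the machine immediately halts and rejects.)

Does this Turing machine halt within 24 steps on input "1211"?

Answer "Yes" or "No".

Execution trace:
Initial: [s0]1211
Step 1: δ(s0, 1) = (s3, 1, L) → [s3]□1211
Step 2: δ(s3, □) = (s3, 2, L) → [s3]□21211
Step 3: δ(s3, □) = (s3, 2, L) → [s3]□221211
Step 4: δ(s3, □) = (s3, 2, L) → [s3]□2221211
Step 5: δ(s3, □) = (s3, 2, L) → [s3]□22221211
Step 6: δ(s3, □) = (s3, 2, L) → [s3]□222221211
Step 7: δ(s3, □) = (s3, 2, L) → [s3]□2222221211
Step 8: δ(s3, □) = (s3, 2, L) → [s3]□22222221211
Step 9: δ(s3, □) = (s3, 2, L) → [s3]□222222221211
Step 10: δ(s3, □) = (s3, 2, L) → [s3]□2222222221211
Step 11: δ(s3, □) = (s3, 2, L) → [s3]□22222222221211
Step 12: δ(s3, □) = (s3, 2, L) → [s3]□222222222221211
Step 13: δ(s3, □) = (s3, 2, L) → [s3]□2222222222221211
Step 14: δ(s3, □) = (s3, 2, L) → [s3]□22222222222221211
Step 15: δ(s3, □) = (s3, 2, L) → [s3]□222222222222221211
Step 16: δ(s3, □) = (s3, 2, L) → [s3]□2222222222222221211
Step 17: δ(s3, □) = (s3, 2, L) → [s3]□22222222222222221211
Step 18: δ(s3, □) = (s3, 2, L) → [s3]□222222222222222221211
Step 19: δ(s3, □) = (s3, 2, L) → [s3]□2222222222222222221211
Step 20: δ(s3, □) = (s3, 2, L) → [s3]□22222222222222222221211
Step 21: δ(s3, □) = (s3, 2, L) → [s3]□222222222222222222221211
Step 22: δ(s3, □) = (s3, 2, L) → [s3]□2222222222222222222221211
Step 23: δ(s3, □) = (s3, 2, L) → [s3]□22222222222222222222221211
Step 24: δ(s3, □) = (s3, 2, L) → [s3]□222222222222222222222221211

The machine has not reached a halting state after 24 steps.
The machine did not halt within the 24-step bound.

Answer: No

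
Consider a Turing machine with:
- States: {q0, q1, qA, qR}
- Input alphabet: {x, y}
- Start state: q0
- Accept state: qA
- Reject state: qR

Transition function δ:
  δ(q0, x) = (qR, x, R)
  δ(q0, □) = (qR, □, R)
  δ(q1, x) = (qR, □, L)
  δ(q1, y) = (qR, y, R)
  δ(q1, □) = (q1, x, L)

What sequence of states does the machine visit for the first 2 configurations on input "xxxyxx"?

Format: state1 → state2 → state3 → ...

Execution trace:
Initial: [q0]xxxyxx
Step 1: δ(q0, x) = (qR, x, R) → x[qR]xxyxx

The machine reaches the reject state qR and halts.

State sequence: q0 → qR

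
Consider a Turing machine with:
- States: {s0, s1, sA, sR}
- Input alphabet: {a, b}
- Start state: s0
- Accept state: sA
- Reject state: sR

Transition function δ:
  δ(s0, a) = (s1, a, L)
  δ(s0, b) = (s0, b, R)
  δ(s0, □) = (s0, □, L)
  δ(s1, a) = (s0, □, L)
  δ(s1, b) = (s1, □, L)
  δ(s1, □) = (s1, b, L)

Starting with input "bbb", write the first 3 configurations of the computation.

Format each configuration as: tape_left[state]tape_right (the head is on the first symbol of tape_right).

Transitions applied:
Step 1: δ(s0, b) = (s0, b, R)
Step 2: δ(s0, b) = (s0, b, R)

The first 3 configurations are:
[s0]bbb ⊢ b[s0]bb ⊢ bb[s0]b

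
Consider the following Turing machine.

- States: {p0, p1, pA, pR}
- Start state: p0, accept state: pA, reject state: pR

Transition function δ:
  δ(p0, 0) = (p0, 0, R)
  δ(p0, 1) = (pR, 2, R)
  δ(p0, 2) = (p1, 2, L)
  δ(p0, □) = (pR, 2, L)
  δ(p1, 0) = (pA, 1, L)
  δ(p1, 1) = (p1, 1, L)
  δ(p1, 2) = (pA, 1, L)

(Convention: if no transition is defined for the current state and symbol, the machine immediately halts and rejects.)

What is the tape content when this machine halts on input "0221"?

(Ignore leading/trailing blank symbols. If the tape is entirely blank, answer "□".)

Execution trace:
Initial: [p0]0221
Step 1: δ(p0, 0) = (p0, 0, R) → 0[p0]221
Step 2: δ(p0, 2) = (p1, 2, L) → [p1]0221
Step 3: δ(p1, 0) = (pA, 1, L) → [pA]□1221

The machine reaches the accept state pA and halts.

Final tape (ignoring leading/trailing blanks): 1221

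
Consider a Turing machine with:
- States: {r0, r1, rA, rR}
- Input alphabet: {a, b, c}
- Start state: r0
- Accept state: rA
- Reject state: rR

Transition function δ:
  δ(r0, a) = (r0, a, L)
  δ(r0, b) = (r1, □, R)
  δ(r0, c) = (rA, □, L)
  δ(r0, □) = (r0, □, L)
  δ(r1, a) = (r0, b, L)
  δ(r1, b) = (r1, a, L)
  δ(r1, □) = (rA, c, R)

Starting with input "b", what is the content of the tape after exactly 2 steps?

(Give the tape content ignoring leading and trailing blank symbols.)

Execution trace:
Initial: [r0]b
Step 1: δ(r0, b) = (r1, □, R) → □[r1]□
Step 2: δ(r1, □) = (rA, c, R) → □c[rA]□

The machine reaches the accept state rA and halts.

After 2 steps, the tape (ignoring leading/trailing blanks) is: c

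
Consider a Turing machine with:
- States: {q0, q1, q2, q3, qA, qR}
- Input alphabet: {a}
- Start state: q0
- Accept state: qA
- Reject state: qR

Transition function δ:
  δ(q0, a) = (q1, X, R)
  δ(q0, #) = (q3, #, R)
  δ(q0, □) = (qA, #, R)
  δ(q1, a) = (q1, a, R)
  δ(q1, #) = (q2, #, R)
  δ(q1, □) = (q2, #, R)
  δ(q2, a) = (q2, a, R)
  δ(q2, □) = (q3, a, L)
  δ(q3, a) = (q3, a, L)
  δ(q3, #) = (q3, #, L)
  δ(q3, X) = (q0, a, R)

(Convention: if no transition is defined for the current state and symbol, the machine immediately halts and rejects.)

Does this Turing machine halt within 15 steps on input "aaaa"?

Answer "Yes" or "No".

Execution trace:
Initial: [q0]aaaa
Step 1: δ(q0, a) = (q1, X, R) → X[q1]aaa
Step 2: δ(q1, a) = (q1, a, R) → Xa[q1]aa
Step 3: δ(q1, a) = (q1, a, R) → Xaa[q1]a
Step 4: δ(q1, a) = (q1, a, R) → Xaaa[q1]□
Step 5: δ(q1, □) = (q2, #, R) → Xaaa#[q2]□
Step 6: δ(q2, □) = (q3, a, L) → Xaaa[q3]#a
Step 7: δ(q3, #) = (q3, #, L) → Xaa[q3]a#a
Step 8: δ(q3, a) = (q3, a, L) → Xa[q3]aa#a
Step 9: δ(q3, a) = (q3, a, L) → X[q3]aaa#a
Step 10: δ(q3, a) = (q3, a, L) → [q3]Xaaa#a
Step 11: δ(q3, X) = (q0, a, R) → a[q0]aaa#a
Step 12: δ(q0, a) = (q1, X, R) → aX[q1]aa#a
Step 13: δ(q1, a) = (q1, a, R) → aXa[q1]a#a
Step 14: δ(q1, a) = (q1, a, R) → aXaa[q1]#a
Step 15: δ(q1, #) = (q2, #, R) → aXaa#[q2]a

The machine has not reached a halting state after 15 steps.
The machine did not halt within the 15-step bound.

Answer: No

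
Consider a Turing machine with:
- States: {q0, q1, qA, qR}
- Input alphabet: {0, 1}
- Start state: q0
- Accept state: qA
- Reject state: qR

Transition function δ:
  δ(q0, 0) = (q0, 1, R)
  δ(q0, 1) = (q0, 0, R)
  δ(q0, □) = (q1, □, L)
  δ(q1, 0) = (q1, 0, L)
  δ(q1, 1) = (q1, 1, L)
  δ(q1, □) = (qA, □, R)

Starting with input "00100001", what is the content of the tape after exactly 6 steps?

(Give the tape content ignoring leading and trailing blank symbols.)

Execution trace:
Initial: [q0]00100001
Step 1: δ(q0, 0) = (q0, 1, R) → 1[q0]0100001
Step 2: δ(q0, 0) = (q0, 1, R) → 11[q0]100001
Step 3: δ(q0, 1) = (q0, 0, R) → 110[q0]00001
Step 4: δ(q0, 0) = (q0, 1, R) → 1101[q0]0001
Step 5: δ(q0, 0) = (q0, 1, R) → 11011[q0]001
Step 6: δ(q0, 0) = (q0, 1, R) → 110111[q0]01

After 6 steps, the tape (ignoring leading/trailing blanks) is: 11011101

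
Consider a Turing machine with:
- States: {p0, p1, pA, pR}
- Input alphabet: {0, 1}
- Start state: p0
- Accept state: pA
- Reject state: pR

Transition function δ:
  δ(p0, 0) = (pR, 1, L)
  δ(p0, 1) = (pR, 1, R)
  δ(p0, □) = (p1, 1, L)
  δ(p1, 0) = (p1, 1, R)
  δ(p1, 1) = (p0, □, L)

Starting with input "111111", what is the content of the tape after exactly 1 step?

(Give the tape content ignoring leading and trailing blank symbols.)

Execution trace:
Initial: [p0]111111
Step 1: δ(p0, 1) = (pR, 1, R) → 1[pR]11111

The machine reaches the reject state pR and halts.

After 1 step, the tape (ignoring leading/trailing blanks) is: 111111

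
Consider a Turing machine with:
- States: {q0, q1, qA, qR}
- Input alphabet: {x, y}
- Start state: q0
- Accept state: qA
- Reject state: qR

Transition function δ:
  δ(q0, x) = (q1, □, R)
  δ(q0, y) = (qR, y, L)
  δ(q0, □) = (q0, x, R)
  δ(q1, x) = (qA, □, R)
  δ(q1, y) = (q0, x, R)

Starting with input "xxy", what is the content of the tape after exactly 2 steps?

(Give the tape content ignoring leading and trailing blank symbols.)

Execution trace:
Initial: [q0]xxy
Step 1: δ(q0, x) = (q1, □, R) → □[q1]xy
Step 2: δ(q1, x) = (qA, □, R) → □□[qA]y

The machine reaches the accept state qA and halts.

After 2 steps, the tape (ignoring leading/trailing blanks) is: y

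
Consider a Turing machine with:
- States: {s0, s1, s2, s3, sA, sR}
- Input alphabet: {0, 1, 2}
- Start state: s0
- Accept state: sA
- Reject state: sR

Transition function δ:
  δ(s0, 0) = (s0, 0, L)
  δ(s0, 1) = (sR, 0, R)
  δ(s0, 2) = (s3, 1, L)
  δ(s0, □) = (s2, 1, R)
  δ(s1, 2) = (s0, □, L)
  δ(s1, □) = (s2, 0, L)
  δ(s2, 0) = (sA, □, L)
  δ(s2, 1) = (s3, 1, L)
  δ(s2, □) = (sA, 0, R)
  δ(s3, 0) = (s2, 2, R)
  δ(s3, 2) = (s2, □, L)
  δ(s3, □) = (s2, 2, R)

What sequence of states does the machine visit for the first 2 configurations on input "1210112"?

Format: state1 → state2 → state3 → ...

Execution trace:
Initial: [s0]1210112
Step 1: δ(s0, 1) = (sR, 0, R) → 0[sR]210112

The machine reaches the reject state sR and halts.

State sequence: s0 → sR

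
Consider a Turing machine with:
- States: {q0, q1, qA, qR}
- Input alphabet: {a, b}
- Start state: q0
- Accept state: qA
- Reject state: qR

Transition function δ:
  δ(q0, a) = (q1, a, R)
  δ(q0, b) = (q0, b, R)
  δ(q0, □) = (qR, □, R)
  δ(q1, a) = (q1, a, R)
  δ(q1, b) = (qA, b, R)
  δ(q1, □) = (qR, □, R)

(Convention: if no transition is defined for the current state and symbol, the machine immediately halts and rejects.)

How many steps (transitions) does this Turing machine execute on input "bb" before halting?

Execution trace:
Initial: [q0]bb
Step 1: δ(q0, b) = (q0, b, R) → b[q0]b
Step 2: δ(q0, b) = (q0, b, R) → bb[q0]□
Step 3: δ(q0, □) = (qR, □, R) → bb□[qR]□

The machine reaches the reject state qR and halts.

The machine executed 3 steps before halting.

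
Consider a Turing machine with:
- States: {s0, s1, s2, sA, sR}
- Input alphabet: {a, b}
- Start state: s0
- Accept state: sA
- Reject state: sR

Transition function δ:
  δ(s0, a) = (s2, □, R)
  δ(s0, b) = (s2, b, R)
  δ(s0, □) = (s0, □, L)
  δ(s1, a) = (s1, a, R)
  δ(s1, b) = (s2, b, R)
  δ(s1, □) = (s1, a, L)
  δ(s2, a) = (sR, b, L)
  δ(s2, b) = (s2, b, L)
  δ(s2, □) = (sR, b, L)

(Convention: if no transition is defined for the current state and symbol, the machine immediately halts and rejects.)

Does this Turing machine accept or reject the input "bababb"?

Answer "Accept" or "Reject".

Execution trace:
Initial: [s0]bababb
Step 1: δ(s0, b) = (s2, b, R) → b[s2]ababb
Step 2: δ(s2, a) = (sR, b, L) → [sR]bbbabb

The machine reaches the reject state sR and halts.

Answer: Reject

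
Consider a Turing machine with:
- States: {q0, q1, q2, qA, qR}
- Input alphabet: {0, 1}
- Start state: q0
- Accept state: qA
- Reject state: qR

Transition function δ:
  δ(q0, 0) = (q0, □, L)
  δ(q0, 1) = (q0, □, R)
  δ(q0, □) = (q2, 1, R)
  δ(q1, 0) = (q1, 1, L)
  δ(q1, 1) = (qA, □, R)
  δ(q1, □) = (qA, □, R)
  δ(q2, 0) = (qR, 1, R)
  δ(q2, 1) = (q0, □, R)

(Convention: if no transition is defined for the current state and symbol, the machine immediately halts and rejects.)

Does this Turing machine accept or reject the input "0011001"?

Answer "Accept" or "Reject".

Execution trace:
Initial: [q0]0011001
Step 1: δ(q0, 0) = (q0, □, L) → [q0]□□011001
Step 2: δ(q0, □) = (q2, 1, R) → 1[q2]□011001

No transition is defined for δ(q2, □). By convention the machine halts and rejects.

Answer: Reject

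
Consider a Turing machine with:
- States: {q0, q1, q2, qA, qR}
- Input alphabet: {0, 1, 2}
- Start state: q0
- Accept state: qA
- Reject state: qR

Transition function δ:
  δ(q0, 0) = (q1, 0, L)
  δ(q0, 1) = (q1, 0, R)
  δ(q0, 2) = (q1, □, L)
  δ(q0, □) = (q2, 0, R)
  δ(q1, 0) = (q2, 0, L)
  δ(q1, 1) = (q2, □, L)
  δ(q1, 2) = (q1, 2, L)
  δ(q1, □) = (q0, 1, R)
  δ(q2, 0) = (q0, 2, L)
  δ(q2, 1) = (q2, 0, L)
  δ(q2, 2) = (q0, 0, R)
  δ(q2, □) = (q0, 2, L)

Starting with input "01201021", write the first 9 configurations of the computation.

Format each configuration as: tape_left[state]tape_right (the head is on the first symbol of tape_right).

Transitions applied:
Step 1: δ(q0, 0) = (q1, 0, L)
Step 2: δ(q1, □) = (q0, 1, R)
Step 3: δ(q0, 0) = (q1, 0, L)
Step 4: δ(q1, 1) = (q2, □, L)
Step 5: δ(q2, □) = (q0, 2, L)
Step 6: δ(q0, □) = (q2, 0, R)
Step 7: δ(q2, 2) = (q0, 0, R)
Step 8: δ(q0, □) = (q2, 0, R)

The first 9 configurations are:
[q0]01201021 ⊢ [q1]□01201021 ⊢ 1[q0]01201021 ⊢ [q1]101201021 ⊢ [q2]□□01201021 ⊢ [q0]□2□01201021 ⊢ 0[q2]2□01201021 ⊢ 00[q0]□01201021 ⊢ 000[q2]01201021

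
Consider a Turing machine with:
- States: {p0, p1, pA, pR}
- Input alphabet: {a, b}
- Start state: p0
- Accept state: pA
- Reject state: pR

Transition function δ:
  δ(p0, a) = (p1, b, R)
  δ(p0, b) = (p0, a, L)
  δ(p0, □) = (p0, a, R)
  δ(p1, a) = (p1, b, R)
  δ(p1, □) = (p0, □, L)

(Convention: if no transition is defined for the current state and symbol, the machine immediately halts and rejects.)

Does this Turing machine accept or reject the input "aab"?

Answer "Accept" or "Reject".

Execution trace:
Initial: [p0]aab
Step 1: δ(p0, a) = (p1, b, R) → b[p1]ab
Step 2: δ(p1, a) = (p1, b, R) → bb[p1]b

No transition is defined for δ(p1, b). By convention the machine halts and rejects.

Answer: Reject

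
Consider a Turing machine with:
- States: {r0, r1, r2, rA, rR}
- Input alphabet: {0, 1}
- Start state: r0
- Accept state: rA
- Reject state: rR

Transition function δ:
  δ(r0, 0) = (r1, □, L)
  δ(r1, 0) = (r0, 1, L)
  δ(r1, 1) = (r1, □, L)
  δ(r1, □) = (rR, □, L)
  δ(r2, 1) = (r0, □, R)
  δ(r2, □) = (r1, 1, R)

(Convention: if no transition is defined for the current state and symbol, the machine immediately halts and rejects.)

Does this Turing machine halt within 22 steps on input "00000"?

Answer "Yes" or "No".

Execution trace:
Initial: [r0]00000
Step 1: δ(r0, 0) = (r1, □, L) → [r1]□□0000
Step 2: δ(r1, □) = (rR, □, L) → [rR]□□□0000

The machine reaches the reject state rR and halts.
The machine halted after 2 steps (within the 22-step bound).

Answer: Yes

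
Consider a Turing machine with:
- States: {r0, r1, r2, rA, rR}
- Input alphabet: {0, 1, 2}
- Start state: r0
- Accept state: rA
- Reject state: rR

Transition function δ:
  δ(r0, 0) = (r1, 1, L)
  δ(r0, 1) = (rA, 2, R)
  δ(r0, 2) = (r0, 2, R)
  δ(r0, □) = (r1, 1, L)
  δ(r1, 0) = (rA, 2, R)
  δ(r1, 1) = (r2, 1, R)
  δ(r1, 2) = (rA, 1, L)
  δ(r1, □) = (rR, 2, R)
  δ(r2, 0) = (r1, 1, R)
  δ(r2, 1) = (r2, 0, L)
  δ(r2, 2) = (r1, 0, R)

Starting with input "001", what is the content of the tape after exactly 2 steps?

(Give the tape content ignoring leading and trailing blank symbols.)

Execution trace:
Initial: [r0]001
Step 1: δ(r0, 0) = (r1, 1, L) → [r1]□101
Step 2: δ(r1, □) = (rR, 2, R) → 2[rR]101

The machine reaches the reject state rR and halts.

After 2 steps, the tape (ignoring leading/trailing blanks) is: 2101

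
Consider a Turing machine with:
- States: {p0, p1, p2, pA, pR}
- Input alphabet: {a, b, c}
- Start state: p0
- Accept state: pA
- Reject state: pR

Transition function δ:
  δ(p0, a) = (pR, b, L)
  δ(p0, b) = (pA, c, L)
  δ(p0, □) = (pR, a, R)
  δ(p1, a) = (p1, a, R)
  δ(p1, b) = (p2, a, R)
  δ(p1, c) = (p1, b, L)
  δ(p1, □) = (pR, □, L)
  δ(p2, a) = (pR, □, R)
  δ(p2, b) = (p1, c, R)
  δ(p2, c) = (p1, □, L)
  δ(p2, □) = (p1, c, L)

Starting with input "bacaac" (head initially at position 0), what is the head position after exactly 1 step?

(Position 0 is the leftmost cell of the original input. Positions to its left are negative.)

Execution trace (head position shown):
Step 0: [p0]bacaac  (head at position 0)
Step 1: move left → [pA]□cacaac  (head at position -1)

After 1 step, the head is at position -1.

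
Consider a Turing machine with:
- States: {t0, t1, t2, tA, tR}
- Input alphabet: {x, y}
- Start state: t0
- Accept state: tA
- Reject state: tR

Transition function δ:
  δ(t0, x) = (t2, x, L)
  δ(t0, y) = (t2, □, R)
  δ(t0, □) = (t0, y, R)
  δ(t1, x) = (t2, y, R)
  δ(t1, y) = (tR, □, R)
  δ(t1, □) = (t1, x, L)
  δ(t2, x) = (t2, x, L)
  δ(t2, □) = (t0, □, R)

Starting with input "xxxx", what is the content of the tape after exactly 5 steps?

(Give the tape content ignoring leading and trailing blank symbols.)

Execution trace:
Initial: [t0]xxxx
Step 1: δ(t0, x) = (t2, x, L) → [t2]□xxxx
Step 2: δ(t2, □) = (t0, □, R) → □[t0]xxxx
Step 3: δ(t0, x) = (t2, x, L) → [t2]□xxxx
Step 4: δ(t2, □) = (t0, □, R) → □[t0]xxxx
Step 5: δ(t0, x) = (t2, x, L) → [t2]□xxxx

After 5 steps, the tape (ignoring leading/trailing blanks) is: xxxx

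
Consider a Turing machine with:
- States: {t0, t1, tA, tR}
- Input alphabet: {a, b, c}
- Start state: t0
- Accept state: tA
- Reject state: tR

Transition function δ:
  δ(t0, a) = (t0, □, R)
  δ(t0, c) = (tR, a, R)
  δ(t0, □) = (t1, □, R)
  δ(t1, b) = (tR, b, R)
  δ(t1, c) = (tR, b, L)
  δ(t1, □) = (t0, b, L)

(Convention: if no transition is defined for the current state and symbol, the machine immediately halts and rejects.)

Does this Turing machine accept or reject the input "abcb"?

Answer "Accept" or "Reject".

Execution trace:
Initial: [t0]abcb
Step 1: δ(t0, a) = (t0, □, R) → □[t0]bcb

No transition is defined for δ(t0, b). By convention the machine halts and rejects.

Answer: Reject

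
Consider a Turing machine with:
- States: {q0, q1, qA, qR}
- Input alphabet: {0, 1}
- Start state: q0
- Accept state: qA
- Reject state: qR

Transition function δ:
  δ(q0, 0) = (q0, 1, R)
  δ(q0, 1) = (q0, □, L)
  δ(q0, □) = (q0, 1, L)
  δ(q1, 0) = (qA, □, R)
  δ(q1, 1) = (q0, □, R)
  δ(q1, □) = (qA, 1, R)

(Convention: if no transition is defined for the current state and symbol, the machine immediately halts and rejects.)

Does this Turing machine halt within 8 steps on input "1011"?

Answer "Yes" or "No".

Execution trace:
Initial: [q0]1011
Step 1: δ(q0, 1) = (q0, □, L) → [q0]□□011
Step 2: δ(q0, □) = (q0, 1, L) → [q0]□1□011
Step 3: δ(q0, □) = (q0, 1, L) → [q0]□11□011
Step 4: δ(q0, □) = (q0, 1, L) → [q0]□111□011
Step 5: δ(q0, □) = (q0, 1, L) → [q0]□1111□011
Step 6: δ(q0, □) = (q0, 1, L) → [q0]□11111□011
Step 7: δ(q0, □) = (q0, 1, L) → [q0]□111111□011
Step 8: δ(q0, □) = (q0, 1, L) → [q0]□1111111□011

The machine has not reached a halting state after 8 steps.
The machine did not halt within the 8-step bound.

Answer: No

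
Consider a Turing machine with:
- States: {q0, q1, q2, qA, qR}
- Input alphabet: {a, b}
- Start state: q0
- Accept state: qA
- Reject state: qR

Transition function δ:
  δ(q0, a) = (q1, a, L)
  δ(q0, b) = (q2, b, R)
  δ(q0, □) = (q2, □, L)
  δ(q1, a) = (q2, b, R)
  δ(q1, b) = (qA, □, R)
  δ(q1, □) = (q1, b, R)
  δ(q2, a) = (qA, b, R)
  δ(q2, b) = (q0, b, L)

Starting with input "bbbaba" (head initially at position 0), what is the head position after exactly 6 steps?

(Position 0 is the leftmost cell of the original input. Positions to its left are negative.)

Execution trace (head position shown):
Step 0: [q0]bbbaba  (head at position 0)
Step 1: move right → b[q2]bbaba  (head at position 1)
Step 2: move left → [q0]bbbaba  (head at position 0)
Step 3: move right → b[q2]bbaba  (head at position 1)
Step 4: move left → [q0]bbbaba  (head at position 0)
Step 5: move right → b[q2]bbaba  (head at position 1)
Step 6: move left → [q0]bbbaba  (head at position 0)

After 6 steps, the head is at position 0.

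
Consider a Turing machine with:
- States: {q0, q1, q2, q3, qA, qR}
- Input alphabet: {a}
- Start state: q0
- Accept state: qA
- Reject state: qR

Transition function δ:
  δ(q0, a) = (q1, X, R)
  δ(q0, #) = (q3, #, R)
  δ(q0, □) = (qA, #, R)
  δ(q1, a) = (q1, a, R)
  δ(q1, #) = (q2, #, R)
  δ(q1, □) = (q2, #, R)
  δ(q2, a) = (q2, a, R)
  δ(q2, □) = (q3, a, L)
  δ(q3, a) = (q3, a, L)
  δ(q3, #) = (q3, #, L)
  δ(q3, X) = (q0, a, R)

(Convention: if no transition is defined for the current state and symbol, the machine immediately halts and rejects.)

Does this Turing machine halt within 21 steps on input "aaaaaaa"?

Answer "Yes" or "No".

Execution trace:
Initial: [q0]aaaaaaa
Step 1: δ(q0, a) = (q1, X, R) → X[q1]aaaaaa
Step 2: δ(q1, a) = (q1, a, R) → Xa[q1]aaaaa
Step 3: δ(q1, a) = (q1, a, R) → Xaa[q1]aaaa
Step 4: δ(q1, a) = (q1, a, R) → Xaaa[q1]aaa
Step 5: δ(q1, a) = (q1, a, R) → Xaaaa[q1]aa
Step 6: δ(q1, a) = (q1, a, R) → Xaaaaa[q1]a
Step 7: δ(q1, a) = (q1, a, R) → Xaaaaaa[q1]□
Step 8: δ(q1, □) = (q2, #, R) → Xaaaaaa#[q2]□
Step 9: δ(q2, □) = (q3, a, L) → Xaaaaaa[q3]#a
Step 10: δ(q3, #) = (q3, #, L) → Xaaaaa[q3]a#a
Step 11: δ(q3, a) = (q3, a, L) → Xaaaa[q3]aa#a
Step 12: δ(q3, a) = (q3, a, L) → Xaaa[q3]aaa#a
Step 13: δ(q3, a) = (q3, a, L) → Xaa[q3]aaaa#a
Step 14: δ(q3, a) = (q3, a, L) → Xa[q3]aaaaa#a
Step 15: δ(q3, a) = (q3, a, L) → X[q3]aaaaaa#a
Step 16: δ(q3, a) = (q3, a, L) → [q3]Xaaaaaa#a
Step 17: δ(q3, X) = (q0, a, R) → a[q0]aaaaaa#a
Step 18: δ(q0, a) = (q1, X, R) → aX[q1]aaaaa#a
Step 19: δ(q1, a) = (q1, a, R) → aXa[q1]aaaa#a
Step 20: δ(q1, a) = (q1, a, R) → aXaa[q1]aaa#a
Step 21: δ(q1, a) = (q1, a, R) → aXaaa[q1]aa#a

The machine has not reached a halting state after 21 steps.
The machine did not halt within the 21-step bound.

Answer: No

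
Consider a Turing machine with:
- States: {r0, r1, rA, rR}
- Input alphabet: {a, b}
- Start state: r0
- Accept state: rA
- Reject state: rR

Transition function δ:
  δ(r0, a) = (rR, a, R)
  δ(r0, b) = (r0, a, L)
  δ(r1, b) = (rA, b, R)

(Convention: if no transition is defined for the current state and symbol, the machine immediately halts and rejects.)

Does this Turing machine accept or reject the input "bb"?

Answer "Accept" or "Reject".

Execution trace:
Initial: [r0]bb
Step 1: δ(r0, b) = (r0, a, L) → [r0]□ab

No transition is defined for δ(r0, □). By convention the machine halts and rejects.

Answer: Reject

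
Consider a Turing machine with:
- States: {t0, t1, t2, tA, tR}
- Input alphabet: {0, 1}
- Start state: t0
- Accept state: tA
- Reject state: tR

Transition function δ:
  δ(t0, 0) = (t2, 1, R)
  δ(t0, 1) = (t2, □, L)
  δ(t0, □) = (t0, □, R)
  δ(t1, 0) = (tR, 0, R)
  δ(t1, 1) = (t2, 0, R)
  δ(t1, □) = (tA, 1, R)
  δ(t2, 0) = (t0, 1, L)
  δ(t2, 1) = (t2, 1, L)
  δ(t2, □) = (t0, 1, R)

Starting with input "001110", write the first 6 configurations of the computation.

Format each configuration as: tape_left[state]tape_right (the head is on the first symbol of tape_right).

Transitions applied:
Step 1: δ(t0, 0) = (t2, 1, R)
Step 2: δ(t2, 0) = (t0, 1, L)
Step 3: δ(t0, 1) = (t2, □, L)
Step 4: δ(t2, □) = (t0, 1, R)
Step 5: δ(t0, □) = (t0, □, R)

The first 6 configurations are:
[t0]001110 ⊢ 1[t2]01110 ⊢ [t0]111110 ⊢ [t2]□□11110 ⊢ 1[t0]□11110 ⊢ 1□[t0]11110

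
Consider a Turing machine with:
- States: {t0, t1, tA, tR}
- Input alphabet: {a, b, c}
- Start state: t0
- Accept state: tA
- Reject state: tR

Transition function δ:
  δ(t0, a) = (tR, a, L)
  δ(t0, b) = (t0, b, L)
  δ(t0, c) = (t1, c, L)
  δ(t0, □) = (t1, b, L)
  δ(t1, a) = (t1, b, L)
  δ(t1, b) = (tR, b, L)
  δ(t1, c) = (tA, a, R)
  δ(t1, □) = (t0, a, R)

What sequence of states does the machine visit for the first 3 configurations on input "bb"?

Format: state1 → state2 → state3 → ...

Execution trace:
Initial: [t0]bb
Step 1: δ(t0, b) = (t0, b, L) → [t0]□bb
Step 2: δ(t0, □) = (t1, b, L) → [t1]□bbb

State sequence: t0 → t0 → t1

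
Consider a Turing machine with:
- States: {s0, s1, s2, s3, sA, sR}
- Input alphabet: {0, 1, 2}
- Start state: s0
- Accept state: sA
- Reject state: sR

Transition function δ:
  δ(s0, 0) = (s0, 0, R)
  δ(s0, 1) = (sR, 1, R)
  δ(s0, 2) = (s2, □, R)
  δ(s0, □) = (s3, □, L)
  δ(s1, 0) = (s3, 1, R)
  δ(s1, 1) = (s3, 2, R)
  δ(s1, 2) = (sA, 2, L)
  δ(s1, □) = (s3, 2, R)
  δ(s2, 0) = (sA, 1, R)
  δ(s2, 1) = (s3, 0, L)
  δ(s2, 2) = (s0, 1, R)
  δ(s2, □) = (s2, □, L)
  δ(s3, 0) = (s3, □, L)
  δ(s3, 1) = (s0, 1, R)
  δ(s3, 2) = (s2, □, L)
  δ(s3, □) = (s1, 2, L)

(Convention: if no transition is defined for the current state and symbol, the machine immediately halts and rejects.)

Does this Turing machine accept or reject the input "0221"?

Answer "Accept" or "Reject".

Execution trace:
Initial: [s0]0221
Step 1: δ(s0, 0) = (s0, 0, R) → 0[s0]221
Step 2: δ(s0, 2) = (s2, □, R) → 0□[s2]21
Step 3: δ(s2, 2) = (s0, 1, R) → 0□1[s0]1
Step 4: δ(s0, 1) = (sR, 1, R) → 0□11[sR]□

The machine reaches the reject state sR and halts.

Answer: Reject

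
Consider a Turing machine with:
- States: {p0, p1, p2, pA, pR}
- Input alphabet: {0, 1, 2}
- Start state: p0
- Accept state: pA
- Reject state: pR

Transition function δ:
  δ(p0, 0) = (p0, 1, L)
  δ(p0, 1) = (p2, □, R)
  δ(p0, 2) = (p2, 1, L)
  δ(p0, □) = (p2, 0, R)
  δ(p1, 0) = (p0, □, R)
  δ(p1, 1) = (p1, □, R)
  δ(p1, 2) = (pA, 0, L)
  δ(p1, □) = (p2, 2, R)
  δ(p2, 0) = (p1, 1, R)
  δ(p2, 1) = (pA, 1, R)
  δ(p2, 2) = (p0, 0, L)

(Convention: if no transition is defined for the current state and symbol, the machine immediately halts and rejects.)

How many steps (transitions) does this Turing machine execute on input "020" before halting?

Execution trace:
Initial: [p0]020
Step 1: δ(p0, 0) = (p0, 1, L) → [p0]□120
Step 2: δ(p0, □) = (p2, 0, R) → 0[p2]120
Step 3: δ(p2, 1) = (pA, 1, R) → 01[pA]20

The machine reaches the accept state pA and halts.

The machine executed 3 steps before halting.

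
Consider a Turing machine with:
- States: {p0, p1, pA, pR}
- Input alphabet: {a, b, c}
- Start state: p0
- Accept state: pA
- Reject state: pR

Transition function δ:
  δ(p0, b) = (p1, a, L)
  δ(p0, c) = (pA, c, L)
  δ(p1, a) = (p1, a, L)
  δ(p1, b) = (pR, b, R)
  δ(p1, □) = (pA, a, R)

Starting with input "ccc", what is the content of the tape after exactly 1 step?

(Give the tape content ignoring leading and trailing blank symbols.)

Execution trace:
Initial: [p0]ccc
Step 1: δ(p0, c) = (pA, c, L) → [pA]□ccc

The machine reaches the accept state pA and halts.

After 1 step, the tape (ignoring leading/trailing blanks) is: ccc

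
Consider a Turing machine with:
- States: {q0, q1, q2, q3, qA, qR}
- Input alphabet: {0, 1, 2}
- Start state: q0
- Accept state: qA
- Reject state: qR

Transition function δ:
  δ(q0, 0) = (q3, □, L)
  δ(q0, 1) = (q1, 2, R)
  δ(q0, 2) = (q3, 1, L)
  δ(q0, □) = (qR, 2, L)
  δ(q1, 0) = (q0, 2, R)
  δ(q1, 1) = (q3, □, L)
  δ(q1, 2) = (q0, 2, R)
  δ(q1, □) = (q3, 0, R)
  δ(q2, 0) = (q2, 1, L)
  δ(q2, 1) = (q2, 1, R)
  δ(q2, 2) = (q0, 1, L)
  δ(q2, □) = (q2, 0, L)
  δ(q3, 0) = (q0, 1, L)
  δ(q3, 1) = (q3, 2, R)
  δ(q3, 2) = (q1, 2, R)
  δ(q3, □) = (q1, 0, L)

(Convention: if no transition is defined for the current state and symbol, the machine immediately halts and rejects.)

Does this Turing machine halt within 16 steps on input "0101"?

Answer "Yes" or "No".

Execution trace:
Initial: [q0]0101
Step 1: δ(q0, 0) = (q3, □, L) → [q3]□□101
Step 2: δ(q3, □) = (q1, 0, L) → [q1]□0□101
Step 3: δ(q1, □) = (q3, 0, R) → 0[q3]0□101
Step 4: δ(q3, 0) = (q0, 1, L) → [q0]01□101
Step 5: δ(q0, 0) = (q3, □, L) → [q3]□□1□101
Step 6: δ(q3, □) = (q1, 0, L) → [q1]□0□1□101
Step 7: δ(q1, □) = (q3, 0, R) → 0[q3]0□1□101
Step 8: δ(q3, 0) = (q0, 1, L) → [q0]01□1□101
Step 9: δ(q0, 0) = (q3, □, L) → [q3]□□1□1□101
Step 10: δ(q3, □) = (q1, 0, L) → [q1]□0□1□1□101
Step 11: δ(q1, □) = (q3, 0, R) → 0[q3]0□1□1□101
Step 12: δ(q3, 0) = (q0, 1, L) → [q0]01□1□1□101
Step 13: δ(q0, 0) = (q3, □, L) → [q3]□□1□1□1□101
Step 14: δ(q3, □) = (q1, 0, L) → [q1]□0□1□1□1□101
Step 15: δ(q1, □) = (q3, 0, R) → 0[q3]0□1□1□1□101
Step 16: δ(q3, 0) = (q0, 1, L) → [q0]01□1□1□1□101

The machine has not reached a halting state after 16 steps.
The machine did not halt within the 16-step bound.

Answer: No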